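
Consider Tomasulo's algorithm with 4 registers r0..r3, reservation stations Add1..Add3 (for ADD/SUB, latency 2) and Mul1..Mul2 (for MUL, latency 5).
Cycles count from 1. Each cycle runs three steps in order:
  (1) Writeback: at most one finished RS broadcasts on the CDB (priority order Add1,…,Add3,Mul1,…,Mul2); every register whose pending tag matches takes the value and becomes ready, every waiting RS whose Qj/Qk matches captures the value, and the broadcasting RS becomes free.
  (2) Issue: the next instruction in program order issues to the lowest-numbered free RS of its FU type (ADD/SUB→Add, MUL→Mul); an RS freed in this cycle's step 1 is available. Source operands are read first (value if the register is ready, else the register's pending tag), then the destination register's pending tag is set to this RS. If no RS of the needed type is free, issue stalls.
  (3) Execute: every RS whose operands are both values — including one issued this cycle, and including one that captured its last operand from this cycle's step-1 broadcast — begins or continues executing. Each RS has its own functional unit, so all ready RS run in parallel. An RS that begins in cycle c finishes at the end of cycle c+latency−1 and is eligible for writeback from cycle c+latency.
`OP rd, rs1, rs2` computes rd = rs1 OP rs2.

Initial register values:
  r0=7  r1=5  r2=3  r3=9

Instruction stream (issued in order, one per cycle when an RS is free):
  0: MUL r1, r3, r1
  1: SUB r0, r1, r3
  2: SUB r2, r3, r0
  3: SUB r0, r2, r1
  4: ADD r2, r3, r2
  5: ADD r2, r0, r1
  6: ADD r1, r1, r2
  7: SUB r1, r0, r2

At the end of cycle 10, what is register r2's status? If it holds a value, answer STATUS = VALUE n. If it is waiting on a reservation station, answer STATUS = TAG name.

STATUS = TAG Add2

cycle 1: issue MUL r1<-Mul1 // r0:7,r1:Mul1,r2:3,r3:9
cycle 2: issue SUB r0<-Add1 // r0:Add1,r1:Mul1,r2:3,r3:9
cycle 3: issue SUB r2<-Add2 // r0:Add1,r1:Mul1,r2:Add2,r3:9
cycle 4: issue SUB r0<-Add3 // r0:Add3,r1:Mul1,r2:Add2,r3:9
cycle 5: stall // r0:Add3,r1:Mul1,r2:Add2,r3:9
cycle 6: CDB Mul1=45; stall // r0:Add3,r1:45,r2:Add2,r3:9
cycle 7: stall // r0:Add3,r1:45,r2:Add2,r3:9
cycle 8: CDB Add1=36; issue ADD r2<-Add1 // r0:Add3,r1:45,r2:Add1,r3:9
cycle 9: stall // r0:Add3,r1:45,r2:Add1,r3:9
cycle 10: CDB Add2=-27; issue ADD r2<-Add2 // r0:Add3,r1:45,r2:Add2,r3:9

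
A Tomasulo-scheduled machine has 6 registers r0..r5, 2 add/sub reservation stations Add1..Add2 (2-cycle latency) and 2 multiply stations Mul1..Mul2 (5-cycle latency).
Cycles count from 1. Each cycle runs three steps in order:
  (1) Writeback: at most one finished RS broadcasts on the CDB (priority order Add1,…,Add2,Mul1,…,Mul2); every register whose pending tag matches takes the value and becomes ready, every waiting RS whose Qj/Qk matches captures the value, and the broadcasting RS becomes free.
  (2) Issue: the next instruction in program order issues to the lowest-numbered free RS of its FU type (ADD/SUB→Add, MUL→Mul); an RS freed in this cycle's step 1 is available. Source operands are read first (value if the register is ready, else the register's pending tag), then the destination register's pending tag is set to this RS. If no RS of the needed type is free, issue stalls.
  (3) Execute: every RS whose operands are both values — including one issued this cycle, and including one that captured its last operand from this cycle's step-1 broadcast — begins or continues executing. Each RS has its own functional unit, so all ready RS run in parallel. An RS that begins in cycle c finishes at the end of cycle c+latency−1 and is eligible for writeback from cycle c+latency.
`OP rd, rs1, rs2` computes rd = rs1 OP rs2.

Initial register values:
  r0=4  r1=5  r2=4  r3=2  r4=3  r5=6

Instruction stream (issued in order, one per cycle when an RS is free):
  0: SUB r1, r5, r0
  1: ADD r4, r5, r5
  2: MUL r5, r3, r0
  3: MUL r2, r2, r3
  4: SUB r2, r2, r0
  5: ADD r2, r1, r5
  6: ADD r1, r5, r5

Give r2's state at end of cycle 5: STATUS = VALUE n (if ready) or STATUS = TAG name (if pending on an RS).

  c1: issue SUB r1<-Add1  regs: r0:4,r1:Add1,r2:4,r3:2,r4:3,r5:6
  c2: issue ADD r4<-Add2  regs: r0:4,r1:Add1,r2:4,r3:2,r4:Add2,r5:6
  c3: CDB Add1=2; issue MUL r5<-Mul1  regs: r0:4,r1:2,r2:4,r3:2,r4:Add2,r5:Mul1
  c4: CDB Add2=12; issue MUL r2<-Mul2  regs: r0:4,r1:2,r2:Mul2,r3:2,r4:12,r5:Mul1
  c5: issue SUB r2<-Add1  regs: r0:4,r1:2,r2:Add1,r3:2,r4:12,r5:Mul1

STATUS = TAG Add1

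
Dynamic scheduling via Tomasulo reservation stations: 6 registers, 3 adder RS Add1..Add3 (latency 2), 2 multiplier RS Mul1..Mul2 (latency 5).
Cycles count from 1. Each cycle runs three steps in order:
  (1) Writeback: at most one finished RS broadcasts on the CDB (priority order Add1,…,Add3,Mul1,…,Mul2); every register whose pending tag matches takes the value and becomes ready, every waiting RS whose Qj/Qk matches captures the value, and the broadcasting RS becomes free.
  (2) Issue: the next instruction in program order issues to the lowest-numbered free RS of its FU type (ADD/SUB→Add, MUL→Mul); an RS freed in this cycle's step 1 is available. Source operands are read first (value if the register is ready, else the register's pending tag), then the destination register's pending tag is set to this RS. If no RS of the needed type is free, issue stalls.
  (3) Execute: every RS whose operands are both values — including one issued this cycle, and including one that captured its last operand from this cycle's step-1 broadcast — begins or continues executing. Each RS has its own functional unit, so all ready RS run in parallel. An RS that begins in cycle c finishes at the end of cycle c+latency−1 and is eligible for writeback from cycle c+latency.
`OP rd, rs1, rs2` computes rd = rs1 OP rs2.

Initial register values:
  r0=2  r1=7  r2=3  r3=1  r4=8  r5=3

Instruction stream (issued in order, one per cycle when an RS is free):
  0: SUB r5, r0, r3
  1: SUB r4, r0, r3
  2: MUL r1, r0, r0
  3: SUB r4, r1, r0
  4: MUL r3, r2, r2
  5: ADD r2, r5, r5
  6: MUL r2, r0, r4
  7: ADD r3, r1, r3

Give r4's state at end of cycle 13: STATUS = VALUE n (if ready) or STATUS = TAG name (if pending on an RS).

c1: issue SUB r5<-Add1 | r0:2,r1:7,r2:3,r3:1,r4:8,r5:Add1
c2: issue SUB r4<-Add2 | r0:2,r1:7,r2:3,r3:1,r4:Add2,r5:Add1
c3: CDB Add1=1; issue MUL r1<-Mul1 | r0:2,r1:Mul1,r2:3,r3:1,r4:Add2,r5:1
c4: CDB Add2=1; issue SUB r4<-Add1 | r0:2,r1:Mul1,r2:3,r3:1,r4:Add1,r5:1
c5: issue MUL r3<-Mul2 | r0:2,r1:Mul1,r2:3,r3:Mul2,r4:Add1,r5:1
c6: issue ADD r2<-Add2 | r0:2,r1:Mul1,r2:Add2,r3:Mul2,r4:Add1,r5:1
c7: stall | r0:2,r1:Mul1,r2:Add2,r3:Mul2,r4:Add1,r5:1
c8: CDB Add2=2; stall | r0:2,r1:Mul1,r2:2,r3:Mul2,r4:Add1,r5:1
c9: CDB Mul1=4; issue MUL r2<-Mul1 | r0:2,r1:4,r2:Mul1,r3:Mul2,r4:Add1,r5:1
c10: CDB Mul2=9; issue ADD r3<-Add2 | r0:2,r1:4,r2:Mul1,r3:Add2,r4:Add1,r5:1
c11: CDB Add1=2 | r0:2,r1:4,r2:Mul1,r3:Add2,r4:2,r5:1
c12: CDB Add2=13 | r0:2,r1:4,r2:Mul1,r3:13,r4:2,r5:1
c13: - | r0:2,r1:4,r2:Mul1,r3:13,r4:2,r5:1

STATUS = VALUE 2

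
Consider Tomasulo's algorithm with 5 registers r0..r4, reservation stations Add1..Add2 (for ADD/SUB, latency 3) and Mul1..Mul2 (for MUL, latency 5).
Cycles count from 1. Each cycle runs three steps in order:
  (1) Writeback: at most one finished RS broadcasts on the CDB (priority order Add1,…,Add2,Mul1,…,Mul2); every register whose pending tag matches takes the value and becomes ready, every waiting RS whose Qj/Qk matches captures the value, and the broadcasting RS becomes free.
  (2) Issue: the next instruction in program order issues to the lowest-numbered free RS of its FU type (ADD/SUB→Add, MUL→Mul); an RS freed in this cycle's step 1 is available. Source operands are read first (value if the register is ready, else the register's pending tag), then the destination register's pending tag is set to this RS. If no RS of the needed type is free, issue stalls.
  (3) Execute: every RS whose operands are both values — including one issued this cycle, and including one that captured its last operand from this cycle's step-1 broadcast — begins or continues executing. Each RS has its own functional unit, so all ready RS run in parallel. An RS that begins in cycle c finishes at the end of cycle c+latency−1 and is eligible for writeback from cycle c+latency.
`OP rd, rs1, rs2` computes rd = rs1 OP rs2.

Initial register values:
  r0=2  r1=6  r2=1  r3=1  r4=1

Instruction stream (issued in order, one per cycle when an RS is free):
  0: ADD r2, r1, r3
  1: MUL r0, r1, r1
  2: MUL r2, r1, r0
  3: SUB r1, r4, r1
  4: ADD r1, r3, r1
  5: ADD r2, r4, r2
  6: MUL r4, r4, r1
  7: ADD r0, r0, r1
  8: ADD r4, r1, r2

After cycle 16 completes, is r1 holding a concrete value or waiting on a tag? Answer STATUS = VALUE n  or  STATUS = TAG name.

STATUS = VALUE -4

c1: issue ADD r2<-Add1 | r0:2,r1:6,r2:Add1,r3:1,r4:1
c2: issue MUL r0<-Mul1 | r0:Mul1,r1:6,r2:Add1,r3:1,r4:1
c3: issue MUL r2<-Mul2 | r0:Mul1,r1:6,r2:Mul2,r3:1,r4:1
c4: CDB Add1=7; issue SUB r1<-Add1 | r0:Mul1,r1:Add1,r2:Mul2,r3:1,r4:1
c5: issue ADD r1<-Add2 | r0:Mul1,r1:Add2,r2:Mul2,r3:1,r4:1
c6: stall | r0:Mul1,r1:Add2,r2:Mul2,r3:1,r4:1
c7: CDB Add1=-5; issue ADD r2<-Add1 | r0:Mul1,r1:Add2,r2:Add1,r3:1,r4:1
c8: CDB Mul1=36; issue MUL r4<-Mul1 | r0:36,r1:Add2,r2:Add1,r3:1,r4:Mul1
c9: stall | r0:36,r1:Add2,r2:Add1,r3:1,r4:Mul1
c10: CDB Add2=-4; issue ADD r0<-Add2 | r0:Add2,r1:-4,r2:Add1,r3:1,r4:Mul1
c11: stall | r0:Add2,r1:-4,r2:Add1,r3:1,r4:Mul1
c12: stall | r0:Add2,r1:-4,r2:Add1,r3:1,r4:Mul1
c13: CDB Add2=32; issue ADD r4<-Add2 | r0:32,r1:-4,r2:Add1,r3:1,r4:Add2
c14: CDB Mul2=216 | r0:32,r1:-4,r2:Add1,r3:1,r4:Add2
c15: CDB Mul1=-4 | r0:32,r1:-4,r2:Add1,r3:1,r4:Add2
c16: - | r0:32,r1:-4,r2:Add1,r3:1,r4:Add2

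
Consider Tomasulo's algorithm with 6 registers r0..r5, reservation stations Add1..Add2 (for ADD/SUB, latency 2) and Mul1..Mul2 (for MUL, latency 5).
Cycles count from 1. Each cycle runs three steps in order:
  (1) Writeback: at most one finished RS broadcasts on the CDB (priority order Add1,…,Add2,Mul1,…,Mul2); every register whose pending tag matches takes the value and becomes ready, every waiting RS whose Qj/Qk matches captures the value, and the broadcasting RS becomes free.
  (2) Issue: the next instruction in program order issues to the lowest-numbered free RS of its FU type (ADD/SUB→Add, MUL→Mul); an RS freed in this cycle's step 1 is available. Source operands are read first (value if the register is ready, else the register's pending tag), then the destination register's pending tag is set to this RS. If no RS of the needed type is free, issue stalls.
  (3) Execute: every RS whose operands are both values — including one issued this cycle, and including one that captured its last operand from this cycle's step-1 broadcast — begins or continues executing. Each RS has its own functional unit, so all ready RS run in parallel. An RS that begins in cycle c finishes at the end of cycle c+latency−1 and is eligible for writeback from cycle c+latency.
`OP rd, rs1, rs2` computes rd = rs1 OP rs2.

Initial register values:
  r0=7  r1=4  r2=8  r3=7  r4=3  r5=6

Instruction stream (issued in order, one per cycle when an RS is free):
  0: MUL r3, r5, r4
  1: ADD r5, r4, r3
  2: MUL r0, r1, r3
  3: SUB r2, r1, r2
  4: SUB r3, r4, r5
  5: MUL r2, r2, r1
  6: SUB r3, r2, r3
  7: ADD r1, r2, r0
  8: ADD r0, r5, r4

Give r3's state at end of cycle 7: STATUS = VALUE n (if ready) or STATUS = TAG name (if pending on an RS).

  c1: issue MUL r3<-Mul1  regs: r0:7,r1:4,r2:8,r3:Mul1,r4:3,r5:6
  c2: issue ADD r5<-Add1  regs: r0:7,r1:4,r2:8,r3:Mul1,r4:3,r5:Add1
  c3: issue MUL r0<-Mul2  regs: r0:Mul2,r1:4,r2:8,r3:Mul1,r4:3,r5:Add1
  c4: issue SUB r2<-Add2  regs: r0:Mul2,r1:4,r2:Add2,r3:Mul1,r4:3,r5:Add1
  c5: stall  regs: r0:Mul2,r1:4,r2:Add2,r3:Mul1,r4:3,r5:Add1
  c6: CDB Add2=-4; issue SUB r3<-Add2  regs: r0:Mul2,r1:4,r2:-4,r3:Add2,r4:3,r5:Add1
  c7: CDB Mul1=18; issue MUL r2<-Mul1  regs: r0:Mul2,r1:4,r2:Mul1,r3:Add2,r4:3,r5:Add1

STATUS = TAG Add2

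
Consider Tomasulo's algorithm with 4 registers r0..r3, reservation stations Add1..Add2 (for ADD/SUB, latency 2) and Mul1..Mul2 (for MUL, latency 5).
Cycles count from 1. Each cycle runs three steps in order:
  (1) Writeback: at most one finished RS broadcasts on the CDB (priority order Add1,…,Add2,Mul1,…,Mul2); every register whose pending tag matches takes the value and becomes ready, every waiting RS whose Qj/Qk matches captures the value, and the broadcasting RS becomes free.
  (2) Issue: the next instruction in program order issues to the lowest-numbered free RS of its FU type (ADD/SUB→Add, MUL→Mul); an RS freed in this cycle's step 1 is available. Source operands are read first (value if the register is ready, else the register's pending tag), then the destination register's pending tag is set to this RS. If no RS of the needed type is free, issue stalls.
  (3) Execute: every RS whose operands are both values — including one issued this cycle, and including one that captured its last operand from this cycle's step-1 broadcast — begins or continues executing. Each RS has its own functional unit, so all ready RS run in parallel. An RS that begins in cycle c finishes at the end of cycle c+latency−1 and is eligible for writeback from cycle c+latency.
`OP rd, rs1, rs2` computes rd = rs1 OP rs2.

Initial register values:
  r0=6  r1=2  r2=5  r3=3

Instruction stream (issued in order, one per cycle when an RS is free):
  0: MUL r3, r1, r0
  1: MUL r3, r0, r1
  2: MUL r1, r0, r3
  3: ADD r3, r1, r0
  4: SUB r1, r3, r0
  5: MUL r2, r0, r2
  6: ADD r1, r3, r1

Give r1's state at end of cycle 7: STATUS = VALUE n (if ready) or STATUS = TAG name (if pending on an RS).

STATUS = TAG Mul1

  c1: issue MUL r3<-Mul1  regs: r0:6,r1:2,r2:5,r3:Mul1
  c2: issue MUL r3<-Mul2  regs: r0:6,r1:2,r2:5,r3:Mul2
  c3: stall  regs: r0:6,r1:2,r2:5,r3:Mul2
  c4: stall  regs: r0:6,r1:2,r2:5,r3:Mul2
  c5: stall  regs: r0:6,r1:2,r2:5,r3:Mul2
  c6: CDB Mul1=12; issue MUL r1<-Mul1  regs: r0:6,r1:Mul1,r2:5,r3:Mul2
  c7: CDB Mul2=12; issue ADD r3<-Add1  regs: r0:6,r1:Mul1,r2:5,r3:Add1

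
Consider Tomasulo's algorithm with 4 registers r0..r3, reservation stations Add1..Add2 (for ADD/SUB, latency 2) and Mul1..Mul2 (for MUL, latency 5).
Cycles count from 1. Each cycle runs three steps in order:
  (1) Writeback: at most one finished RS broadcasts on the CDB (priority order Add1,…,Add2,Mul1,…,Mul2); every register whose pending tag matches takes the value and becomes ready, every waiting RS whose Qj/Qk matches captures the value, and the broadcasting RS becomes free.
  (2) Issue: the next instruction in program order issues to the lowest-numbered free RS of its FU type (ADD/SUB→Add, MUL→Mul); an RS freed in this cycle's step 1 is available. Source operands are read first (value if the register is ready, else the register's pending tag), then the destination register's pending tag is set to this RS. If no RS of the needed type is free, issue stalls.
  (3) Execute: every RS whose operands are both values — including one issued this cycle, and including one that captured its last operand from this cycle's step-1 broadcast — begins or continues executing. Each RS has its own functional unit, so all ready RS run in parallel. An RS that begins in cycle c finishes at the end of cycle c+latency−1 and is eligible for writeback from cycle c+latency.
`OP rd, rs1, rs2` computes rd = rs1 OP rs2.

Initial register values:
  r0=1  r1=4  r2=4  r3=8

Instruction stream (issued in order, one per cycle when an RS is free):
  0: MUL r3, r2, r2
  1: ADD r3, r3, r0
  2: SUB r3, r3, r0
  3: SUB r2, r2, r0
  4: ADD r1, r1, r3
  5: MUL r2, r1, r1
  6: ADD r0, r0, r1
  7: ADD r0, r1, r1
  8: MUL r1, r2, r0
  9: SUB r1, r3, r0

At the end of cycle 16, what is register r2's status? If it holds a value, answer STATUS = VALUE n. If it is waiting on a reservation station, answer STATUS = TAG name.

STATUS = TAG Mul1

  c1: issue MUL r3<-Mul1  regs: r0:1,r1:4,r2:4,r3:Mul1
  c2: issue ADD r3<-Add1  regs: r0:1,r1:4,r2:4,r3:Add1
  c3: issue SUB r3<-Add2  regs: r0:1,r1:4,r2:4,r3:Add2
  c4: stall  regs: r0:1,r1:4,r2:4,r3:Add2
  c5: stall  regs: r0:1,r1:4,r2:4,r3:Add2
  c6: CDB Mul1=16; stall  regs: r0:1,r1:4,r2:4,r3:Add2
  c7: stall  regs: r0:1,r1:4,r2:4,r3:Add2
  c8: CDB Add1=17; issue SUB r2<-Add1  regs: r0:1,r1:4,r2:Add1,r3:Add2
  c9: stall  regs: r0:1,r1:4,r2:Add1,r3:Add2
  c10: CDB Add1=3; issue ADD r1<-Add1  regs: r0:1,r1:Add1,r2:3,r3:Add2
  c11: CDB Add2=16; issue MUL r2<-Mul1  regs: r0:1,r1:Add1,r2:Mul1,r3:16
  c12: issue ADD r0<-Add2  regs: r0:Add2,r1:Add1,r2:Mul1,r3:16
  c13: CDB Add1=20; issue ADD r0<-Add1  regs: r0:Add1,r1:20,r2:Mul1,r3:16
  c14: issue MUL r1<-Mul2  regs: r0:Add1,r1:Mul2,r2:Mul1,r3:16
  c15: CDB Add1=40; issue SUB r1<-Add1  regs: r0:40,r1:Add1,r2:Mul1,r3:16
  c16: CDB Add2=21  regs: r0:40,r1:Add1,r2:Mul1,r3:16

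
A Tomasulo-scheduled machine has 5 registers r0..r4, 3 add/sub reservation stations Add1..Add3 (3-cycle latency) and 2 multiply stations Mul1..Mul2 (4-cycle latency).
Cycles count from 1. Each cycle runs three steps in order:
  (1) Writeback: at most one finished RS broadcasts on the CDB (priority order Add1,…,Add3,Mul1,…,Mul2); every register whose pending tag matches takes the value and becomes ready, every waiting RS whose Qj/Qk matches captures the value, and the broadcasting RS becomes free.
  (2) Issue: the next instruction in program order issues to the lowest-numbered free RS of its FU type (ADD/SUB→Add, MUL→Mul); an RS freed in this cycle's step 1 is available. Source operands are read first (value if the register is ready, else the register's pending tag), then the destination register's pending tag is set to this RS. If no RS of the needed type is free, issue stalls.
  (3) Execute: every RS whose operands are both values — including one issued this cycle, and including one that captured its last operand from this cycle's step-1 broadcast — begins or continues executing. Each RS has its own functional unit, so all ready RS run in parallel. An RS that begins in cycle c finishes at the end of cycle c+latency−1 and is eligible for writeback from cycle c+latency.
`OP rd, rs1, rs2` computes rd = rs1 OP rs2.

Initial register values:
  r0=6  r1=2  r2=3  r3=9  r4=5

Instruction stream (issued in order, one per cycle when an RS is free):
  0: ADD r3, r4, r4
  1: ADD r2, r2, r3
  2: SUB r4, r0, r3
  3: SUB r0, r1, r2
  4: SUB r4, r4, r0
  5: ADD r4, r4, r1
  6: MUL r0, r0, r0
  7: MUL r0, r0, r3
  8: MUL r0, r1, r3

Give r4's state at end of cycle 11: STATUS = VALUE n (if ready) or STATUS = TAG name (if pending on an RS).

STATUS = TAG Add3

c1: issue ADD r3<-Add1 | r0:6,r1:2,r2:3,r3:Add1,r4:5
c2: issue ADD r2<-Add2 | r0:6,r1:2,r2:Add2,r3:Add1,r4:5
c3: issue SUB r4<-Add3 | r0:6,r1:2,r2:Add2,r3:Add1,r4:Add3
c4: CDB Add1=10; issue SUB r0<-Add1 | r0:Add1,r1:2,r2:Add2,r3:10,r4:Add3
c5: stall | r0:Add1,r1:2,r2:Add2,r3:10,r4:Add3
c6: stall | r0:Add1,r1:2,r2:Add2,r3:10,r4:Add3
c7: CDB Add2=13; issue SUB r4<-Add2 | r0:Add1,r1:2,r2:13,r3:10,r4:Add2
c8: CDB Add3=-4; issue ADD r4<-Add3 | r0:Add1,r1:2,r2:13,r3:10,r4:Add3
c9: issue MUL r0<-Mul1 | r0:Mul1,r1:2,r2:13,r3:10,r4:Add3
c10: CDB Add1=-11; issue MUL r0<-Mul2 | r0:Mul2,r1:2,r2:13,r3:10,r4:Add3
c11: stall | r0:Mul2,r1:2,r2:13,r3:10,r4:Add3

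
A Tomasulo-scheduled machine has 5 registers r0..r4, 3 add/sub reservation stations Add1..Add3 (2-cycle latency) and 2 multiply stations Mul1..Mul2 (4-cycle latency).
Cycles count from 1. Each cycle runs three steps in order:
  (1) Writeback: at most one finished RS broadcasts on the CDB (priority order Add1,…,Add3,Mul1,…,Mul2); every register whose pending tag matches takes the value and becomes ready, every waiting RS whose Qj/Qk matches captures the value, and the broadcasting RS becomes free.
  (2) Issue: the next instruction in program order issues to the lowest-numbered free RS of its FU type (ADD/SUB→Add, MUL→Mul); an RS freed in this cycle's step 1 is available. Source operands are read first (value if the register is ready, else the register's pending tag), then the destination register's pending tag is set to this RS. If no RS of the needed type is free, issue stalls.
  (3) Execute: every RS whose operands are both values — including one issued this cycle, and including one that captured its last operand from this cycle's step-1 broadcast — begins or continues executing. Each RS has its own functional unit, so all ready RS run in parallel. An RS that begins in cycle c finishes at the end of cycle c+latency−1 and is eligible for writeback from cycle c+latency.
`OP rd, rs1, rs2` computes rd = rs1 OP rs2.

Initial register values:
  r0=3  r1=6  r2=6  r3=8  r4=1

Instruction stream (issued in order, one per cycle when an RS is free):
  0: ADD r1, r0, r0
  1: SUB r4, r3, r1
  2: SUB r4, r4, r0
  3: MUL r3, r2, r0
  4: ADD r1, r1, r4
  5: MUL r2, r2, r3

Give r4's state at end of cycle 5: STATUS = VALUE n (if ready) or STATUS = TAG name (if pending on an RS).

STATUS = TAG Add1

  c1: issue ADD r1<-Add1  regs: r0:3,r1:Add1,r2:6,r3:8,r4:1
  c2: issue SUB r4<-Add2  regs: r0:3,r1:Add1,r2:6,r3:8,r4:Add2
  c3: CDB Add1=6; issue SUB r4<-Add1  regs: r0:3,r1:6,r2:6,r3:8,r4:Add1
  c4: issue MUL r3<-Mul1  regs: r0:3,r1:6,r2:6,r3:Mul1,r4:Add1
  c5: CDB Add2=2; issue ADD r1<-Add2  regs: r0:3,r1:Add2,r2:6,r3:Mul1,r4:Add1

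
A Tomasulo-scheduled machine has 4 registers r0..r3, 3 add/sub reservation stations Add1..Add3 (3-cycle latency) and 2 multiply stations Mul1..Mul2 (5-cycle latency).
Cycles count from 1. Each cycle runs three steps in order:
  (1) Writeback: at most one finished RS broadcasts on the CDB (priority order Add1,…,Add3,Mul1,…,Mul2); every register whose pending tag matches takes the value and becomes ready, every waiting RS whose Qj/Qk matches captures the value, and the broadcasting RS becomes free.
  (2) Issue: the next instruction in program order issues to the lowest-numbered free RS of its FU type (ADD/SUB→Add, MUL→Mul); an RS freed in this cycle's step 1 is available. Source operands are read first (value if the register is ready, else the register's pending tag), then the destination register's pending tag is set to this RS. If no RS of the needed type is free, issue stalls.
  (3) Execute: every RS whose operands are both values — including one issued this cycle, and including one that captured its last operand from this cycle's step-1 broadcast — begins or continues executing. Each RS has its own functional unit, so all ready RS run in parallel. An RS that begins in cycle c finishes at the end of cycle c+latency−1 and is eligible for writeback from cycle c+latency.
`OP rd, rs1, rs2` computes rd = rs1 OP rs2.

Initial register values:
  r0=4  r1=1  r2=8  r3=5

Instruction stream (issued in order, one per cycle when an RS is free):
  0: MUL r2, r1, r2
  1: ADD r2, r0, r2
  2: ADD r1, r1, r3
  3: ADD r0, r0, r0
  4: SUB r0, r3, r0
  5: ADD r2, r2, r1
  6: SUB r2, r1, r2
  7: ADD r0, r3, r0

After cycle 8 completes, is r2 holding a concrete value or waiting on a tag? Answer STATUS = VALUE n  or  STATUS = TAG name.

STATUS = TAG Add3

c1: issue MUL r2<-Mul1 | r0:4,r1:1,r2:Mul1,r3:5
c2: issue ADD r2<-Add1 | r0:4,r1:1,r2:Add1,r3:5
c3: issue ADD r1<-Add2 | r0:4,r1:Add2,r2:Add1,r3:5
c4: issue ADD r0<-Add3 | r0:Add3,r1:Add2,r2:Add1,r3:5
c5: stall | r0:Add3,r1:Add2,r2:Add1,r3:5
c6: CDB Add2=6; issue SUB r0<-Add2 | r0:Add2,r1:6,r2:Add1,r3:5
c7: CDB Add3=8; issue ADD r2<-Add3 | r0:Add2,r1:6,r2:Add3,r3:5
c8: CDB Mul1=8; stall | r0:Add2,r1:6,r2:Add3,r3:5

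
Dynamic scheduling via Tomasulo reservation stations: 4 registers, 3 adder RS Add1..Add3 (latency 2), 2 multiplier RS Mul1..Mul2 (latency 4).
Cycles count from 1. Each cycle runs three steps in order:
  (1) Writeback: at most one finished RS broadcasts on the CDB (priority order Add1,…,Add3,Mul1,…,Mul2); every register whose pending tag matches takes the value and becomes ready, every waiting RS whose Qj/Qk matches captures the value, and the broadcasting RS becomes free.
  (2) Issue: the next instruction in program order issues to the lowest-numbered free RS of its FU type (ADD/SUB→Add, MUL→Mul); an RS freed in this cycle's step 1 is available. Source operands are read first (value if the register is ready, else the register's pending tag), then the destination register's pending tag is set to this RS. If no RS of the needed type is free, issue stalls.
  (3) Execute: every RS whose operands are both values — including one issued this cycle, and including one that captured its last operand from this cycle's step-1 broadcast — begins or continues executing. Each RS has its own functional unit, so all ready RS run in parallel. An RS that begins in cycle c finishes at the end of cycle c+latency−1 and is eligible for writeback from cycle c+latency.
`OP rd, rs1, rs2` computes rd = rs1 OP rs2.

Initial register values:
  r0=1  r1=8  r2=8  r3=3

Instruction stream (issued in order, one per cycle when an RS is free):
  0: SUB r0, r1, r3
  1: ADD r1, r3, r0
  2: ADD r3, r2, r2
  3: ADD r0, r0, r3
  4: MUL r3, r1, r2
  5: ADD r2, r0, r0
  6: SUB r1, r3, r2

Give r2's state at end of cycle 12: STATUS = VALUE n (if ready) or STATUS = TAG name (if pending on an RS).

STATUS = VALUE 42

cycle 1: issue SUB r0<-Add1 // r0:Add1,r1:8,r2:8,r3:3
cycle 2: issue ADD r1<-Add2 // r0:Add1,r1:Add2,r2:8,r3:3
cycle 3: CDB Add1=5; issue ADD r3<-Add1 // r0:5,r1:Add2,r2:8,r3:Add1
cycle 4: issue ADD r0<-Add3 // r0:Add3,r1:Add2,r2:8,r3:Add1
cycle 5: CDB Add1=16; issue MUL r3<-Mul1 // r0:Add3,r1:Add2,r2:8,r3:Mul1
cycle 6: CDB Add2=8; issue ADD r2<-Add1 // r0:Add3,r1:8,r2:Add1,r3:Mul1
cycle 7: CDB Add3=21; issue SUB r1<-Add2 // r0:21,r1:Add2,r2:Add1,r3:Mul1
cycle 8: - // r0:21,r1:Add2,r2:Add1,r3:Mul1
cycle 9: CDB Add1=42 // r0:21,r1:Add2,r2:42,r3:Mul1
cycle 10: CDB Mul1=64 // r0:21,r1:Add2,r2:42,r3:64
cycle 11: - // r0:21,r1:Add2,r2:42,r3:64
cycle 12: CDB Add2=22 // r0:21,r1:22,r2:42,r3:64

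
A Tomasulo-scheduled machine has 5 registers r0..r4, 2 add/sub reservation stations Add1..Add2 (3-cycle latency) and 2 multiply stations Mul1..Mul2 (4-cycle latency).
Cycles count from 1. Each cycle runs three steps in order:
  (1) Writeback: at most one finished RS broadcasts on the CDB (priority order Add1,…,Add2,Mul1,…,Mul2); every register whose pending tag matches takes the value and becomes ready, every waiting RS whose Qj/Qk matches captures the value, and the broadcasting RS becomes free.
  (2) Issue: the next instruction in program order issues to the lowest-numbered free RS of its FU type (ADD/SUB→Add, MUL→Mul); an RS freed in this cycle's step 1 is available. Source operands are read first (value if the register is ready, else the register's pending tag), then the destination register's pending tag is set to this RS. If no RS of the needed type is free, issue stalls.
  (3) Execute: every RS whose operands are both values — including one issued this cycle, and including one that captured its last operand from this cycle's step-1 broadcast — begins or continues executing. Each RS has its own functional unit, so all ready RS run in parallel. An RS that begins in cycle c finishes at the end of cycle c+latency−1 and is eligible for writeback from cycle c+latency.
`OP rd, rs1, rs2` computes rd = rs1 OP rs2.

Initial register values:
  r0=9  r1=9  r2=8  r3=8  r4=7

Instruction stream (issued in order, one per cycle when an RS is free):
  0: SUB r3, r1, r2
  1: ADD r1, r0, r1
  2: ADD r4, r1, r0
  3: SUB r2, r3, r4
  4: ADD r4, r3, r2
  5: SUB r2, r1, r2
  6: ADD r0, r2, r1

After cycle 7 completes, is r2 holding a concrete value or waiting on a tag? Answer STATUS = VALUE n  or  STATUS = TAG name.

STATUS = TAG Add2

c1: issue SUB r3<-Add1 | r0:9,r1:9,r2:8,r3:Add1,r4:7
c2: issue ADD r1<-Add2 | r0:9,r1:Add2,r2:8,r3:Add1,r4:7
c3: stall | r0:9,r1:Add2,r2:8,r3:Add1,r4:7
c4: CDB Add1=1; issue ADD r4<-Add1 | r0:9,r1:Add2,r2:8,r3:1,r4:Add1
c5: CDB Add2=18; issue SUB r2<-Add2 | r0:9,r1:18,r2:Add2,r3:1,r4:Add1
c6: stall | r0:9,r1:18,r2:Add2,r3:1,r4:Add1
c7: stall | r0:9,r1:18,r2:Add2,r3:1,r4:Add1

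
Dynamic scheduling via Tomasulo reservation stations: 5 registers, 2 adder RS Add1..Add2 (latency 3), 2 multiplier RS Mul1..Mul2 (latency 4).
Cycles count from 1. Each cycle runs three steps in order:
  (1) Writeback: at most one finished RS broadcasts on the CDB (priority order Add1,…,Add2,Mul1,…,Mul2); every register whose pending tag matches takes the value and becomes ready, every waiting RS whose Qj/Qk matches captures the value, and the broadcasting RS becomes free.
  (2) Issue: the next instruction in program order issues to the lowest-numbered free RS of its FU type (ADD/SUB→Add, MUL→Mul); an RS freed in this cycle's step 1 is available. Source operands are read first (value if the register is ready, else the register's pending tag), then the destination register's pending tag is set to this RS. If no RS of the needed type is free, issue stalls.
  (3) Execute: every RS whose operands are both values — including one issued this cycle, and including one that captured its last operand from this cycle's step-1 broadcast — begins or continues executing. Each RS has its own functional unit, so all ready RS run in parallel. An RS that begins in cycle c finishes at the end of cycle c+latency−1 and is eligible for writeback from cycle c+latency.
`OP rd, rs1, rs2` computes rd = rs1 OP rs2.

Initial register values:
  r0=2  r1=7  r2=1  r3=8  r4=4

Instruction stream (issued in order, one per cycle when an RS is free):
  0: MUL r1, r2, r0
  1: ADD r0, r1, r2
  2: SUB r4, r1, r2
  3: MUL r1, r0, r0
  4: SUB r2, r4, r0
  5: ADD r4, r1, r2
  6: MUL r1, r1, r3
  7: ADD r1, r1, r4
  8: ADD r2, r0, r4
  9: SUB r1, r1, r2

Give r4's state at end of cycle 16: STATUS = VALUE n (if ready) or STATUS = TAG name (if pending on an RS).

STATUS = VALUE 7

cycle 1: issue MUL r1<-Mul1 // r0:2,r1:Mul1,r2:1,r3:8,r4:4
cycle 2: issue ADD r0<-Add1 // r0:Add1,r1:Mul1,r2:1,r3:8,r4:4
cycle 3: issue SUB r4<-Add2 // r0:Add1,r1:Mul1,r2:1,r3:8,r4:Add2
cycle 4: issue MUL r1<-Mul2 // r0:Add1,r1:Mul2,r2:1,r3:8,r4:Add2
cycle 5: CDB Mul1=2; stall // r0:Add1,r1:Mul2,r2:1,r3:8,r4:Add2
cycle 6: stall // r0:Add1,r1:Mul2,r2:1,r3:8,r4:Add2
cycle 7: stall // r0:Add1,r1:Mul2,r2:1,r3:8,r4:Add2
cycle 8: CDB Add1=3; issue SUB r2<-Add1 // r0:3,r1:Mul2,r2:Add1,r3:8,r4:Add2
cycle 9: CDB Add2=1; issue ADD r4<-Add2 // r0:3,r1:Mul2,r2:Add1,r3:8,r4:Add2
cycle 10: issue MUL r1<-Mul1 // r0:3,r1:Mul1,r2:Add1,r3:8,r4:Add2
cycle 11: stall // r0:3,r1:Mul1,r2:Add1,r3:8,r4:Add2
cycle 12: CDB Add1=-2; issue ADD r1<-Add1 // r0:3,r1:Add1,r2:-2,r3:8,r4:Add2
cycle 13: CDB Mul2=9; stall // r0:3,r1:Add1,r2:-2,r3:8,r4:Add2
cycle 14: stall // r0:3,r1:Add1,r2:-2,r3:8,r4:Add2
cycle 15: stall // r0:3,r1:Add1,r2:-2,r3:8,r4:Add2
cycle 16: CDB Add2=7; issue ADD r2<-Add2 // r0:3,r1:Add1,r2:Add2,r3:8,r4:7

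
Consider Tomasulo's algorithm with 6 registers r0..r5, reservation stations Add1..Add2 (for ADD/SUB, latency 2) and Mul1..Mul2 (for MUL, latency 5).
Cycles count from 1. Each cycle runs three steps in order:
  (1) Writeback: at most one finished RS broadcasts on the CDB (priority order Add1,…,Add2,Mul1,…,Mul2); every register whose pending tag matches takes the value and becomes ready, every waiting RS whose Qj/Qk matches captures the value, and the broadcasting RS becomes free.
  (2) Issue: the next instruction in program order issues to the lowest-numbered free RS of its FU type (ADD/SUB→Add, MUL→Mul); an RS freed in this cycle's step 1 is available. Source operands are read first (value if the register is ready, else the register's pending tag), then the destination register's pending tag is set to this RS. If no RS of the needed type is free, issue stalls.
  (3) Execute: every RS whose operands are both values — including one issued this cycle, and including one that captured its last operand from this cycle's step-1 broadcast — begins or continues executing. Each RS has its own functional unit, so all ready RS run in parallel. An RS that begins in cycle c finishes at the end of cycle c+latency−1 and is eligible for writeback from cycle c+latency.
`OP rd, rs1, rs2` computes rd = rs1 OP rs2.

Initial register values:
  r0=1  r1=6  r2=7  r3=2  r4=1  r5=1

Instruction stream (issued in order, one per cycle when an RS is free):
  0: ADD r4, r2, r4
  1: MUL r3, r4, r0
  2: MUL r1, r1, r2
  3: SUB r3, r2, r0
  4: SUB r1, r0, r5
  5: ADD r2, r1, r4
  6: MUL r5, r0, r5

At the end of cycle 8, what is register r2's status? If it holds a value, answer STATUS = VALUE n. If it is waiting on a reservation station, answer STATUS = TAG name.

STATUS = TAG Add1

c1: issue ADD r4<-Add1 | r0:1,r1:6,r2:7,r3:2,r4:Add1,r5:1
c2: issue MUL r3<-Mul1 | r0:1,r1:6,r2:7,r3:Mul1,r4:Add1,r5:1
c3: CDB Add1=8; issue MUL r1<-Mul2 | r0:1,r1:Mul2,r2:7,r3:Mul1,r4:8,r5:1
c4: issue SUB r3<-Add1 | r0:1,r1:Mul2,r2:7,r3:Add1,r4:8,r5:1
c5: issue SUB r1<-Add2 | r0:1,r1:Add2,r2:7,r3:Add1,r4:8,r5:1
c6: CDB Add1=6; issue ADD r2<-Add1 | r0:1,r1:Add2,r2:Add1,r3:6,r4:8,r5:1
c7: CDB Add2=0; stall | r0:1,r1:0,r2:Add1,r3:6,r4:8,r5:1
c8: CDB Mul1=8; issue MUL r5<-Mul1 | r0:1,r1:0,r2:Add1,r3:6,r4:8,r5:Mul1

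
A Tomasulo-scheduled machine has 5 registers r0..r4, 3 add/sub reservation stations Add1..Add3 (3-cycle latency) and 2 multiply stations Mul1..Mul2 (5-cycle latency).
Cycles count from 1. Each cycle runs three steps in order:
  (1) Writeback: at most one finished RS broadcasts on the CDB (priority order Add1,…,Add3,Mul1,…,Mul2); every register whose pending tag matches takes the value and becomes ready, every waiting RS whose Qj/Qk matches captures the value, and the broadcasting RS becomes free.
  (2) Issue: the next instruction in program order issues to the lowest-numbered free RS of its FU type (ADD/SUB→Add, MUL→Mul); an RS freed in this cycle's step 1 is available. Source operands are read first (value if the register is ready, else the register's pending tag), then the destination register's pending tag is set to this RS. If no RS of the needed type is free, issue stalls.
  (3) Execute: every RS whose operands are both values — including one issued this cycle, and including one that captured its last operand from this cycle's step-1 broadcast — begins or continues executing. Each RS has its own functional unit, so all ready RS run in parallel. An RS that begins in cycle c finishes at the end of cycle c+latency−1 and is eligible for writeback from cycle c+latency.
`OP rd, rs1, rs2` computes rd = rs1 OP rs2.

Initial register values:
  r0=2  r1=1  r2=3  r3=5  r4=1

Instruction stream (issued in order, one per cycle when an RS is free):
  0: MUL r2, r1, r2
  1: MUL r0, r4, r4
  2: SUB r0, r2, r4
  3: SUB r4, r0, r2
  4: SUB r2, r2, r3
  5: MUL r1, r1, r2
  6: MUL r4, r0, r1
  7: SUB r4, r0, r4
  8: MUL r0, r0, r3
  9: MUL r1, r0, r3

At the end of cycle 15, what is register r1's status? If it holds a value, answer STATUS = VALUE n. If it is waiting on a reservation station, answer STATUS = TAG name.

STATUS = VALUE -2

c1: issue MUL r2<-Mul1 | r0:2,r1:1,r2:Mul1,r3:5,r4:1
c2: issue MUL r0<-Mul2 | r0:Mul2,r1:1,r2:Mul1,r3:5,r4:1
c3: issue SUB r0<-Add1 | r0:Add1,r1:1,r2:Mul1,r3:5,r4:1
c4: issue SUB r4<-Add2 | r0:Add1,r1:1,r2:Mul1,r3:5,r4:Add2
c5: issue SUB r2<-Add3 | r0:Add1,r1:1,r2:Add3,r3:5,r4:Add2
c6: CDB Mul1=3; issue MUL r1<-Mul1 | r0:Add1,r1:Mul1,r2:Add3,r3:5,r4:Add2
c7: CDB Mul2=1; issue MUL r4<-Mul2 | r0:Add1,r1:Mul1,r2:Add3,r3:5,r4:Mul2
c8: stall | r0:Add1,r1:Mul1,r2:Add3,r3:5,r4:Mul2
c9: CDB Add1=2; issue SUB r4<-Add1 | r0:2,r1:Mul1,r2:Add3,r3:5,r4:Add1
c10: CDB Add3=-2; stall | r0:2,r1:Mul1,r2:-2,r3:5,r4:Add1
c11: stall | r0:2,r1:Mul1,r2:-2,r3:5,r4:Add1
c12: CDB Add2=-1; stall | r0:2,r1:Mul1,r2:-2,r3:5,r4:Add1
c13: stall | r0:2,r1:Mul1,r2:-2,r3:5,r4:Add1
c14: stall | r0:2,r1:Mul1,r2:-2,r3:5,r4:Add1
c15: CDB Mul1=-2; issue MUL r0<-Mul1 | r0:Mul1,r1:-2,r2:-2,r3:5,r4:Add1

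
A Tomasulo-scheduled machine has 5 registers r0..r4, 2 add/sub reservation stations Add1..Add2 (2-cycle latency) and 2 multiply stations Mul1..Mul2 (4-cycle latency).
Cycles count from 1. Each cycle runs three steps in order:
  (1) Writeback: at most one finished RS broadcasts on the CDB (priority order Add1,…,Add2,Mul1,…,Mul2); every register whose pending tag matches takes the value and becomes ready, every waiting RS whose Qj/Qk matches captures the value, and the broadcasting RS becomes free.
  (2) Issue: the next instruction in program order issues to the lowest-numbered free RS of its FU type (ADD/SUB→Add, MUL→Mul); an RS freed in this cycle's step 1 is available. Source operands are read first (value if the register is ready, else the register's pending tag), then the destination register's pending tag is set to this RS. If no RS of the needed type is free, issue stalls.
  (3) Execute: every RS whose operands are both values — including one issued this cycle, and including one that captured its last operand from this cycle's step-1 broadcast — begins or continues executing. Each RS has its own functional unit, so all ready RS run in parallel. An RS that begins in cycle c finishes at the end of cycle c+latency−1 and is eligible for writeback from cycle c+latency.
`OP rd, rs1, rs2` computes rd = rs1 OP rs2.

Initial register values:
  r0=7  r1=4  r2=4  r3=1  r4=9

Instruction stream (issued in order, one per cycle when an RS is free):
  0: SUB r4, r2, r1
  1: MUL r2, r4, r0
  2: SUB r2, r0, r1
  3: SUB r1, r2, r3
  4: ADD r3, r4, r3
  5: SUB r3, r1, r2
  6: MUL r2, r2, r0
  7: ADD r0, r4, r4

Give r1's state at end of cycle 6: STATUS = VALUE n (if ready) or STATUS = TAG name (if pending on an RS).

STATUS = TAG Add2

  c1: issue SUB r4<-Add1  regs: r0:7,r1:4,r2:4,r3:1,r4:Add1
  c2: issue MUL r2<-Mul1  regs: r0:7,r1:4,r2:Mul1,r3:1,r4:Add1
  c3: CDB Add1=0; issue SUB r2<-Add1  regs: r0:7,r1:4,r2:Add1,r3:1,r4:0
  c4: issue SUB r1<-Add2  regs: r0:7,r1:Add2,r2:Add1,r3:1,r4:0
  c5: CDB Add1=3; issue ADD r3<-Add1  regs: r0:7,r1:Add2,r2:3,r3:Add1,r4:0
  c6: stall  regs: r0:7,r1:Add2,r2:3,r3:Add1,r4:0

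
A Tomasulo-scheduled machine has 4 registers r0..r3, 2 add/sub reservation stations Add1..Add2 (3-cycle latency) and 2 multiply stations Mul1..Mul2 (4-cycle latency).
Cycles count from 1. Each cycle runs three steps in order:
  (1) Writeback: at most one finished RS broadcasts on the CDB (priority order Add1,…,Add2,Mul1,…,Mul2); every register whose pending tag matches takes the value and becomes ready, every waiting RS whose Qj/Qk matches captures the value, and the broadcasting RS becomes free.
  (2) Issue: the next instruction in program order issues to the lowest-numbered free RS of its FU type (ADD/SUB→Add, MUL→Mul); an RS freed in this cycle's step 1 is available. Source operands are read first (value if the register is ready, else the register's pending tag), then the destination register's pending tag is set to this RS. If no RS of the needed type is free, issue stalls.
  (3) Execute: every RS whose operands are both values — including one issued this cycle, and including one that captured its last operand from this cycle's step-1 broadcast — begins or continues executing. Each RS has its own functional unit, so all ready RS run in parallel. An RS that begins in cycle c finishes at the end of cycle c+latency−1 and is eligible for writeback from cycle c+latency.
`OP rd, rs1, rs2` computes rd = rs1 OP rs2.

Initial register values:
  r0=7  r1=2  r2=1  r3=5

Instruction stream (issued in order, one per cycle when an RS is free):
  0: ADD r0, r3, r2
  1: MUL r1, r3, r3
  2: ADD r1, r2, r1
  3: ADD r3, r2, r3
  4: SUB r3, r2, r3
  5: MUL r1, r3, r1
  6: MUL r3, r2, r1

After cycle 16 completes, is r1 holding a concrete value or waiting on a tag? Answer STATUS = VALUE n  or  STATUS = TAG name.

STATUS = VALUE -130

  c1: issue ADD r0<-Add1  regs: r0:Add1,r1:2,r2:1,r3:5
  c2: issue MUL r1<-Mul1  regs: r0:Add1,r1:Mul1,r2:1,r3:5
  c3: issue ADD r1<-Add2  regs: r0:Add1,r1:Add2,r2:1,r3:5
  c4: CDB Add1=6; issue ADD r3<-Add1  regs: r0:6,r1:Add2,r2:1,r3:Add1
  c5: stall  regs: r0:6,r1:Add2,r2:1,r3:Add1
  c6: CDB Mul1=25; stall  regs: r0:6,r1:Add2,r2:1,r3:Add1
  c7: CDB Add1=6; issue SUB r3<-Add1  regs: r0:6,r1:Add2,r2:1,r3:Add1
  c8: issue MUL r1<-Mul1  regs: r0:6,r1:Mul1,r2:1,r3:Add1
  c9: CDB Add2=26; issue MUL r3<-Mul2  regs: r0:6,r1:Mul1,r2:1,r3:Mul2
  c10: CDB Add1=-5  regs: r0:6,r1:Mul1,r2:1,r3:Mul2
  c11: -  regs: r0:6,r1:Mul1,r2:1,r3:Mul2
  c12: -  regs: r0:6,r1:Mul1,r2:1,r3:Mul2
  c13: -  regs: r0:6,r1:Mul1,r2:1,r3:Mul2
  c14: CDB Mul1=-130  regs: r0:6,r1:-130,r2:1,r3:Mul2
  c15: -  regs: r0:6,r1:-130,r2:1,r3:Mul2
  c16: -  regs: r0:6,r1:-130,r2:1,r3:Mul2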